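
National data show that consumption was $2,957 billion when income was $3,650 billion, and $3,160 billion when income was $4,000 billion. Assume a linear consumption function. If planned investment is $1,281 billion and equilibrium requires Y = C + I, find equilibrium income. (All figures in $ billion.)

Y = 5050

MPC = (3160 − 2957)/(4000 − 3650) = 203/350 = 0.58
a = 2957 − 0.58(3650) = 840
Equilibrium: Y = 840 + 0.58Y + 1281
0.42Y = 2121, so Y = 2121/0.42 = 5050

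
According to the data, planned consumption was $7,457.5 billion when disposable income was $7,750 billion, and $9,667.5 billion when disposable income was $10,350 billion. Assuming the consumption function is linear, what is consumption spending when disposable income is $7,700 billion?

MPC = (9667.5 − 7457.5)/(10350 − 7750) = 2210/2600 = 0.85
a = 7457.5 − 0.85(7750) = 7457.5 − 6587.5 = 870
C = 870 + 0.85(7700) = 870 + 6545 = 7415

C = 7415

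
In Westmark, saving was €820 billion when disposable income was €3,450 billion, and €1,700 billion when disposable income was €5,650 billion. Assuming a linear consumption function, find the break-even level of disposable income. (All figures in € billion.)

Y = 1400

MPS = ΔS/ΔY = (1700 − 820)/(5650 − 3450) = 880/2200 = 0.4
MPC = 1 − MPS = 0.6
From S(3450) = 820: −a + 0.4(3450) = 820, so a = 1380 − 820 = 560
Break-even (S = 0): Y = a/MPS = 560/0.4 = 1400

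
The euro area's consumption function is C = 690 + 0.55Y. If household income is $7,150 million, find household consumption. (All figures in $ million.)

C = 690 + 0.55(7150) = 690 + 3932.5 = 4622.5

C = 4622.5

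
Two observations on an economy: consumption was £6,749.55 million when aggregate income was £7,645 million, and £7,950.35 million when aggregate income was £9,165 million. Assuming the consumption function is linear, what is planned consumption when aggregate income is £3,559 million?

C = 3521.61

MPC = (7950.35 − 6749.55)/(9165 − 7645) = 1200.8/1520 = 0.79
a = 6749.55 − 0.79(7645) = 6749.55 − 6039.55 = 710
C = 710 + 0.79(3559) = 710 + 2811.61 = 3521.61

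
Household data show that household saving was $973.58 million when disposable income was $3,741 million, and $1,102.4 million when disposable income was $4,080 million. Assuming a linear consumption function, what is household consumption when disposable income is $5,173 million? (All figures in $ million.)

C = 3655.26

MPS = ΔS/ΔY = (1102.4 − 973.58)/(4080 − 3741) = 128.82/339 = 0.38
MPC = 1 − MPS = 0.62
Autonomous saving = 973.58 − 0.38(3741) = -448, so a = 448
C = 448 + 0.62(5173) = 448 + 3207.26 = 3655.26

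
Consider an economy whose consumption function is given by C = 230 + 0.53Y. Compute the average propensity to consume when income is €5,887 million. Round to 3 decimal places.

C = 230 + 0.53(5887) = 3350.11
APC = C/Y = 3350.11/5887 = 0.569

APC = 0.569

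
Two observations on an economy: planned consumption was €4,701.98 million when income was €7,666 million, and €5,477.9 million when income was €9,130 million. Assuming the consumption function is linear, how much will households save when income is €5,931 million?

S = 2148.57

MPC = (5477.9 − 4701.98)/(9130 − 7666) = 775.92/1464 = 0.53
a = 4701.98 − 0.53(7666) = 4701.98 − 4062.98 = 639
C = 639 + 0.53(5931) = 3782.43
S = 5931 − 3782.43 = 2148.57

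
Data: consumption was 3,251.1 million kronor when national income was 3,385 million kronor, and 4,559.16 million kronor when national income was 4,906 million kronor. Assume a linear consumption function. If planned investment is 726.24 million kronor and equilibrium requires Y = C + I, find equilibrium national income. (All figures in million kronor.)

Y = 7616

MPC = (4559.16 − 3251.1)/(4906 − 3385) = 1308.06/1521 = 0.86
a = 3251.1 − 0.86(3385) = 340
Equilibrium: Y = 340 + 0.86Y + 726.24
0.14Y = 1066.24, so Y = 1066.24/0.14 = 7616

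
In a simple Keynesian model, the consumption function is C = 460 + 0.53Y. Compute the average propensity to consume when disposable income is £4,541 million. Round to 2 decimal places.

C = 460 + 0.53(4541) = 2866.73
APC = C/Y = 2866.73/4541 = 0.63

APC = 0.63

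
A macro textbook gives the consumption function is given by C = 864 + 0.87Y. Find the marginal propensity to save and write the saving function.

MPS = 1 − MPC = 1 − 0.87 = 0.13
S = Y − C = -864 + 0.13Y

MPS = 0.13; S = -864 + 0.13Y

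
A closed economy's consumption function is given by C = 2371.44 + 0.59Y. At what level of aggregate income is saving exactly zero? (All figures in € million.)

Y = 5784

At break-even, C = Y: 2371.44 + 0.59Y = Y
0.41Y = 2371.44, so Y = 2371.44/0.41 = 5784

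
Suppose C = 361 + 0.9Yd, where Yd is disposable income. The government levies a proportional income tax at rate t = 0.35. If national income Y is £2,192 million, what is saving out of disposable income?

S = -218.52

Yd = (1 − 0.35)(2192) = 0.65(2192) = 1424.8
C = 361 + 0.9(1424.8) = 361 + 1282.32 = 1643.32
S = Yd − C = 1424.8 − 1643.32 = -218.52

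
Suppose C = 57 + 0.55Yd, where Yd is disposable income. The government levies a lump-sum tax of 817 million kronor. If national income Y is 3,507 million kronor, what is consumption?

C = 1536.5

Yd = Y − T = 3507 − 817 = 2690
C = 57 + 0.55(2690) = 57 + 1479.5 = 1536.5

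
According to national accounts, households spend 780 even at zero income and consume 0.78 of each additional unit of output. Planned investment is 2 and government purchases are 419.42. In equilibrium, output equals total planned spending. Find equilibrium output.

Y = C + I + G = 780 + 0.78Y + 2 + 419.42
Y − 0.78Y = 1201.42
0.22Y = 1201.42, so Y = 1201.42/0.22 = 5461

Y = 5461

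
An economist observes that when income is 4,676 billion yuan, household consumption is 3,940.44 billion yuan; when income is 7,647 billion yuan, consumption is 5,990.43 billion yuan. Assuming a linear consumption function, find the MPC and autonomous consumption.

MPC = ΔC/ΔY = (5990.43 − 3940.44)/(7647 − 4676) = 2049.99/2971 = 0.69
a = C − MPC·Y = 3940.44 − 0.69(4676) = 3940.44 − 3226.44 = 714

MPC = 0.69; a = 714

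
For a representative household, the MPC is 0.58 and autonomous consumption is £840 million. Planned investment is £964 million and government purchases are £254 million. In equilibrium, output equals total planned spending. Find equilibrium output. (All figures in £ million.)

Y = 4900

Y = C + I + G = 840 + 0.58Y + 964 + 254
Y − 0.58Y = 2058
0.42Y = 2058, so Y = 2058/0.42 = 4900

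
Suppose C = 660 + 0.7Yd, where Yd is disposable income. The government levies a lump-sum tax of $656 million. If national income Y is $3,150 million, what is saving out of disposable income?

S = 88.2

Yd = Y − T = 3150 − 656 = 2494
C = 660 + 0.7(2494) = 660 + 1745.8 = 2405.8
S = Yd − C = 2494 − 2405.8 = 88.2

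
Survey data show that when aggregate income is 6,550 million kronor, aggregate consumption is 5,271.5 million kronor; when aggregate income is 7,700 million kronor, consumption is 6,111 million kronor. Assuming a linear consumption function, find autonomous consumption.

MPC = ΔC/ΔY = (6111 − 5271.5)/(7700 − 6550) = 839.5/1150 = 0.73
a = C − MPC·Y = 5271.5 − 0.73(6550) = 5271.5 − 4781.5 = 490

a = 490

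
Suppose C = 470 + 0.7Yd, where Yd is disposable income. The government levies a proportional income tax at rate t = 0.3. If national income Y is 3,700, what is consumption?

Yd = (1 − 0.3)(3700) = 0.7(3700) = 2590
C = 470 + 0.7(2590) = 470 + 1813 = 2283

C = 2283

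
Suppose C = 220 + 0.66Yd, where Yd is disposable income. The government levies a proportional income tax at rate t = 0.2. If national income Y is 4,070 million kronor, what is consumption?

Yd = (1 − 0.2)(4070) = 0.8(4070) = 3256
C = 220 + 0.66(3256) = 220 + 2148.96 = 2368.96

C = 2368.96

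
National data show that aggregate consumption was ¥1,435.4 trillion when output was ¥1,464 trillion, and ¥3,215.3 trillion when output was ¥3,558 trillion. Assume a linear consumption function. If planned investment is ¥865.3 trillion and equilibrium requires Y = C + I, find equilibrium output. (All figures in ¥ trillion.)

MPC = (3215.3 − 1435.4)/(3558 − 1464) = 1779.9/2094 = 0.85
a = 1435.4 − 0.85(1464) = 191
Equilibrium: Y = 191 + 0.85Y + 865.3
0.15Y = 1056.3, so Y = 1056.3/0.15 = 7042

Y = 7042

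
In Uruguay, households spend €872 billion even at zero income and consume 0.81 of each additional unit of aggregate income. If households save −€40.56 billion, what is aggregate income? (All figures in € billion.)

Y = 4376

S = Y − C = -872 + 0.19Y
-872 + 0.19Y = -40.56, so 0.19Y = 831.44 and Y = 4376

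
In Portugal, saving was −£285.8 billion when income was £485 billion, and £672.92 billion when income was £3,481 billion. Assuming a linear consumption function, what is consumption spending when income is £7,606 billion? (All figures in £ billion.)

C = 5613.08

MPS = ΔS/ΔY = (672.92 − (-285.8))/(3481 − 485) = 958.72/2996 = 0.32
MPC = 1 − MPS = 0.68
Autonomous saving = -285.8 − 0.32(485) = -441, so a = 441
C = 441 + 0.68(7606) = 441 + 5172.08 = 5613.08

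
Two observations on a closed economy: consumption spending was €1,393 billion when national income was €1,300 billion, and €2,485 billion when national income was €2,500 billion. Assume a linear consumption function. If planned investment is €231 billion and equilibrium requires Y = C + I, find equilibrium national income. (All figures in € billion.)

MPC = (2485 − 1393)/(2500 − 1300) = 1092/1200 = 0.91
a = 1393 − 0.91(1300) = 210
Equilibrium: Y = 210 + 0.91Y + 231
0.09Y = 441, so Y = 441/0.09 = 4900

Y = 4900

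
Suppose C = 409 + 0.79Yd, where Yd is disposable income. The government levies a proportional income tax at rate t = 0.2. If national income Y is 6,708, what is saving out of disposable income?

S = 717.944

Yd = (1 − 0.2)(6708) = 0.8(6708) = 5366.4
C = 409 + 0.79(5366.4) = 409 + 4239.456 = 4648.456
S = Yd − C = 5366.4 − 4648.456 = 717.944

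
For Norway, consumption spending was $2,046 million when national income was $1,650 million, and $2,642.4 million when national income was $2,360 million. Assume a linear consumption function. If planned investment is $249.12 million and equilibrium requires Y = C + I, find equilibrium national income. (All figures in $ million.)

Y = 5682

MPC = (2642.4 − 2046)/(2360 − 1650) = 596.4/710 = 0.84
a = 2046 − 0.84(1650) = 660
Equilibrium: Y = 660 + 0.84Y + 249.12
0.16Y = 909.12, so Y = 909.12/0.16 = 5682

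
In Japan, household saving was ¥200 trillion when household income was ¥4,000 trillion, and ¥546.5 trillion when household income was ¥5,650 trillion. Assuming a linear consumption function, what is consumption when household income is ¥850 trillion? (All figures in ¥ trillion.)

C = 1311.5

MPS = ΔS/ΔY = (546.5 − 200)/(5650 − 4000) = 346.5/1650 = 0.21
MPC = 1 − MPS = 0.79
Autonomous saving = 200 − 0.21(4000) = -640, so a = 640
C = 640 + 0.79(850) = 640 + 671.5 = 1311.5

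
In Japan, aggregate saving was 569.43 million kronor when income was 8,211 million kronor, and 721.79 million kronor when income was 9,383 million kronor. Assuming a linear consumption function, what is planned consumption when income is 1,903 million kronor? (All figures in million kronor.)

MPS = ΔS/ΔY = (721.79 − 569.43)/(9383 − 8211) = 152.36/1172 = 0.13
MPC = 1 − MPS = 0.87
Autonomous saving = 569.43 − 0.13(8211) = -498, so a = 498
C = 498 + 0.87(1903) = 498 + 1655.61 = 2153.61

C = 2153.61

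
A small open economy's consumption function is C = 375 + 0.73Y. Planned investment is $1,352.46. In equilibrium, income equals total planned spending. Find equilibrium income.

Y = 6398

Y = C + I = 375 + 0.73Y + 1352.46
Y − 0.73Y = 1727.46
0.27Y = 1727.46, so Y = 1727.46/0.27 = 6398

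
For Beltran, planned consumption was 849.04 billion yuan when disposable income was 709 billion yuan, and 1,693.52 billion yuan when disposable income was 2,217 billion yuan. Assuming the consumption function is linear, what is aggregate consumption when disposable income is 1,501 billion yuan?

MPC = (1693.52 − 849.04)/(2217 − 709) = 844.48/1508 = 0.56
a = 849.04 − 0.56(709) = 849.04 − 397.04 = 452
C = 452 + 0.56(1501) = 452 + 840.56 = 1292.56

C = 1292.56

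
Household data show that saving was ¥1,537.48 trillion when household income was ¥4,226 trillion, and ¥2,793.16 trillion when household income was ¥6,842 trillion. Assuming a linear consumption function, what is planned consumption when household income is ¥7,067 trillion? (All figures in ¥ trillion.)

MPS = ΔS/ΔY = (2793.16 − 1537.48)/(6842 − 4226) = 1255.68/2616 = 0.48
MPC = 1 − MPS = 0.52
Autonomous saving = 1537.48 − 0.48(4226) = -491, so a = 491
C = 491 + 0.52(7067) = 491 + 3674.84 = 4165.84

C = 4165.84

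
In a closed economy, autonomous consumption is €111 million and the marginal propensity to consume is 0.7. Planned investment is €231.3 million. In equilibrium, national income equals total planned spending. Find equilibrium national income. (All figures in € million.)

Y = C + I = 111 + 0.7Y + 231.3
Y − 0.7Y = 342.3
0.3Y = 342.3, so Y = 342.3/0.3 = 1141

Y = 1141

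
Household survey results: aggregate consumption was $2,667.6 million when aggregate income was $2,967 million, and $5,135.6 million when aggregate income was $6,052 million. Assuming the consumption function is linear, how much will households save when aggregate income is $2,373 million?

S = 180.6

MPC = (5135.6 − 2667.6)/(6052 − 2967) = 2468/3085 = 0.8
a = 2667.6 − 0.8(2967) = 2667.6 − 2373.6 = 294
C = 294 + 0.8(2373) = 2192.4
S = 2373 − 2192.4 = 180.6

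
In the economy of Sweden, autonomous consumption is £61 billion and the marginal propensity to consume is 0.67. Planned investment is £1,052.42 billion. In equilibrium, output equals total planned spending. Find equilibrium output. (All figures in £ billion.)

Y = C + I = 61 + 0.67Y + 1052.42
Y − 0.67Y = 1113.42
0.33Y = 1113.42, so Y = 1113.42/0.33 = 3374

Y = 3374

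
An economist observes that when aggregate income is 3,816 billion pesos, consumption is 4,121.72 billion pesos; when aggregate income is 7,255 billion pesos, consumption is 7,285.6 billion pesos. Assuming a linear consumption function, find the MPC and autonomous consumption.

MPC = 0.92; a = 611

MPC = ΔC/ΔY = (7285.6 − 4121.72)/(7255 − 3816) = 3163.88/3439 = 0.92
a = C − MPC·Y = 4121.72 − 0.92(3816) = 4121.72 − 3510.72 = 611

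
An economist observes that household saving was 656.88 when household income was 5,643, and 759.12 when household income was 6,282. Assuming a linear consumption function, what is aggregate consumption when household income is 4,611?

C = 4119.24

MPS = ΔS/ΔY = (759.12 − 656.88)/(6282 − 5643) = 102.24/639 = 0.16
MPC = 1 − MPS = 0.84
Autonomous saving = 656.88 − 0.16(5643) = -246, so a = 246
C = 246 + 0.84(4611) = 246 + 3873.24 = 4119.24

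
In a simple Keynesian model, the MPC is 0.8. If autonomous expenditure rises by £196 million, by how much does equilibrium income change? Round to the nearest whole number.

ΔY ≈ 980

The multiplier is 1/(1 − MPC) = 1/0.2.
ΔY = 196/0.2 = 980.00 ≈ 980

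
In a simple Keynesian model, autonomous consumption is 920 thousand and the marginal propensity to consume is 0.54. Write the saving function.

S = -920 + 0.46Y

S = Y − C = Y − (920 + 0.54Y) = -920 + (1 − 0.54)Y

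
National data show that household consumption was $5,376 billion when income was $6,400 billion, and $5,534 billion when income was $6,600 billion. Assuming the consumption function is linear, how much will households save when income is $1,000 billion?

S = -110

MPC = (5534 − 5376)/(6600 − 6400) = 158/200 = 0.79
a = 5376 − 0.79(6400) = 5376 − 5056 = 320
C = 320 + 0.79(1000) = 1110
S = 1000 − 1110 = -110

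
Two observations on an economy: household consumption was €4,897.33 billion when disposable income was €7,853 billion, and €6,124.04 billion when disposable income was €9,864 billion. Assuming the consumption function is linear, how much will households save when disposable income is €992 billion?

S = 279.88

MPC = (6124.04 − 4897.33)/(9864 − 7853) = 1226.71/2011 = 0.61
a = 4897.33 − 0.61(7853) = 4897.33 − 4790.33 = 107
C = 107 + 0.61(992) = 712.12
S = 992 − 712.12 = 279.88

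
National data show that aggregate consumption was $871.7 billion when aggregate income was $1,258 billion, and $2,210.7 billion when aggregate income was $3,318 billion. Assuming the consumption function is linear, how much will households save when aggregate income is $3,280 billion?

S = 1094

MPC = (2210.7 − 871.7)/(3318 − 1258) = 1339/2060 = 0.65
a = 871.7 − 0.65(1258) = 871.7 − 817.7 = 54
C = 54 + 0.65(3280) = 2186
S = 3280 − 2186 = 1094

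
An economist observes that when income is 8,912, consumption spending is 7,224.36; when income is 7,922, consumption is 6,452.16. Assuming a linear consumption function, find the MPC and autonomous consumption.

MPC = ΔC/ΔY = (7224.36 − 6452.16)/(8912 − 7922) = 772.2/990 = 0.78
a = C − MPC·Y = 6452.16 − 0.78(7922) = 6452.16 − 6179.16 = 273

MPC = 0.78; a = 273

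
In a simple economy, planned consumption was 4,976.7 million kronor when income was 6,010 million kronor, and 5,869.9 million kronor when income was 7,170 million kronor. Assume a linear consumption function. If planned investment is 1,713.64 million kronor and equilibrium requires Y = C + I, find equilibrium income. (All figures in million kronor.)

Y = 8968

MPC = (5869.9 − 4976.7)/(7170 − 6010) = 893.2/1160 = 0.77
a = 4976.7 − 0.77(6010) = 349
Equilibrium: Y = 349 + 0.77Y + 1713.64
0.23Y = 2062.64, so Y = 2062.64/0.23 = 8968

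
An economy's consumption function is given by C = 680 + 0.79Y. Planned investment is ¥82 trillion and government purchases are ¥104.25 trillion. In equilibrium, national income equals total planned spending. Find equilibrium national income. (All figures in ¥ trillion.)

Y = 4125

Y = C + I + G = 680 + 0.79Y + 82 + 104.25
Y − 0.79Y = 866.25
0.21Y = 866.25, so Y = 866.25/0.21 = 4125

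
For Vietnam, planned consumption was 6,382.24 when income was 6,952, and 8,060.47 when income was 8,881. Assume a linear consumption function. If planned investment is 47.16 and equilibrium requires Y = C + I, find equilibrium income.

MPC = (8060.47 − 6382.24)/(8881 − 6952) = 1678.23/1929 = 0.87
a = 6382.24 − 0.87(6952) = 334
Equilibrium: Y = 334 + 0.87Y + 47.16
0.13Y = 381.16, so Y = 381.16/0.13 = 2932

Y = 2932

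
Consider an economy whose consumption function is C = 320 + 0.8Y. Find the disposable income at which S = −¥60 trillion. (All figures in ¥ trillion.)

Y = 1300

S = Y − C = -320 + 0.2Y
-320 + 0.2Y = -60, so 0.2Y = 260 and Y = 1300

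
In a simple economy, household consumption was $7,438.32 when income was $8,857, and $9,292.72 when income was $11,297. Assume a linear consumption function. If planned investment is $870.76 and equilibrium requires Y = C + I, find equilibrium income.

MPC = (9292.72 − 7438.32)/(11297 − 8857) = 1854.4/2440 = 0.76
a = 7438.32 − 0.76(8857) = 707
Equilibrium: Y = 707 + 0.76Y + 870.76
0.24Y = 1577.76, so Y = 1577.76/0.24 = 6574

Y = 6574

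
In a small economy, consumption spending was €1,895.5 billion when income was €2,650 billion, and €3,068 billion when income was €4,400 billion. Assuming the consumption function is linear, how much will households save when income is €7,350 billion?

S = 2305.5

MPC = (3068 − 1895.5)/(4400 − 2650) = 1172.5/1750 = 0.67
a = 1895.5 − 0.67(2650) = 1895.5 − 1775.5 = 120
C = 120 + 0.67(7350) = 5044.5
S = 7350 − 5044.5 = 2305.5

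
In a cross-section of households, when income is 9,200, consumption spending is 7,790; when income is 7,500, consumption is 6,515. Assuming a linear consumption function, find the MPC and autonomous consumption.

MPC = ΔC/ΔY = (7790 − 6515)/(9200 − 7500) = 1275/1700 = 0.75
a = C − MPC·Y = 6515 − 0.75(7500) = 6515 − 5625 = 890

MPC = 0.75; a = 890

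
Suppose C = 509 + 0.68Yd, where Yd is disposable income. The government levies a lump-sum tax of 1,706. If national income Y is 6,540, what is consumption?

Yd = Y − T = 6540 − 1706 = 4834
C = 509 + 0.68(4834) = 509 + 3287.12 = 3796.12

C = 3796.12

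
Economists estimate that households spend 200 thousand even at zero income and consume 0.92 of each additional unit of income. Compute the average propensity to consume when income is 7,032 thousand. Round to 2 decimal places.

APC = 0.95

C = 200 + 0.92(7032) = 6669.44
APC = C/Y = 6669.44/7032 = 0.95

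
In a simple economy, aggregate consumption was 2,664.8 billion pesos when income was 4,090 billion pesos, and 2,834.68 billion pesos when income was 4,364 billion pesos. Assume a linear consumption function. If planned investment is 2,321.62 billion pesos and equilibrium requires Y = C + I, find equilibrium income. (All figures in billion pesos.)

MPC = (2834.68 − 2664.8)/(4364 − 4090) = 169.88/274 = 0.62
a = 2664.8 − 0.62(4090) = 129
Equilibrium: Y = 129 + 0.62Y + 2321.62
0.38Y = 2450.62, so Y = 2450.62/0.38 = 6449

Y = 6449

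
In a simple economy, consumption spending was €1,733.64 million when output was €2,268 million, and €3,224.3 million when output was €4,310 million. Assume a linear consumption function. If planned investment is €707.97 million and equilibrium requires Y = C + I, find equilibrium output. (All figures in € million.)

Y = 2911

MPC = (3224.3 − 1733.64)/(4310 − 2268) = 1490.66/2042 = 0.73
a = 1733.64 − 0.73(2268) = 78
Equilibrium: Y = 78 + 0.73Y + 707.97
0.27Y = 785.97, so Y = 785.97/0.27 = 2911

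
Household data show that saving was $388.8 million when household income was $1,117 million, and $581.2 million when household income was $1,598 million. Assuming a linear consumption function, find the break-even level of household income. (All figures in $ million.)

Y = 145

MPS = ΔS/ΔY = (581.2 − 388.8)/(1598 − 1117) = 192.4/481 = 0.4
MPC = 1 − MPS = 0.6
From S(1117) = 388.8: −a + 0.4(1117) = 388.8, so a = 446.8 − 388.8 = 58
Break-even (S = 0): Y = a/MPS = 58/0.4 = 145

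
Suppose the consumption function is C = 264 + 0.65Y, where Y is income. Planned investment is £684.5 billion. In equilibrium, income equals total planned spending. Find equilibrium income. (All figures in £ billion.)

Y = C + I = 264 + 0.65Y + 684.5
Y − 0.65Y = 948.5
0.35Y = 948.5, so Y = 948.5/0.35 = 2710

Y = 2710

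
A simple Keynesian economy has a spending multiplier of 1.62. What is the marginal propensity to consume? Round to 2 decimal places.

MPC = 0.38

k = 1/(1 − MPC), so 1 − MPC = 1/k = 1/1.62 = 0.6173
MPC = 1 − 0.6173 = 0.38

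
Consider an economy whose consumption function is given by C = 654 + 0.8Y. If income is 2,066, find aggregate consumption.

C = 2306.8

C = 654 + 0.8(2066) = 654 + 1652.8 = 2306.8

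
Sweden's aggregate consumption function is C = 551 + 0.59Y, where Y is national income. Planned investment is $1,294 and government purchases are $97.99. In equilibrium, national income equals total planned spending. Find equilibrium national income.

Y = 4739

Y = C + I + G = 551 + 0.59Y + 1294 + 97.99
Y − 0.59Y = 1942.99
0.41Y = 1942.99, so Y = 1942.99/0.41 = 4739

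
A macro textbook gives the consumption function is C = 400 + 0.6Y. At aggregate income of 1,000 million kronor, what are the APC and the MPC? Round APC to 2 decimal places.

APC = 1.00; MPC = 0.6

MPC = 0.6 (the slope of the consumption function)
C = 400 + 0.6(1000) = 1000, so APC = 1000/1000 = 1.00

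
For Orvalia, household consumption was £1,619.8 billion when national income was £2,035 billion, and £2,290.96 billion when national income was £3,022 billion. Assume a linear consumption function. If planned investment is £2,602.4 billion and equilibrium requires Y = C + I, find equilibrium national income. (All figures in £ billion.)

MPC = (2290.96 − 1619.8)/(3022 − 2035) = 671.16/987 = 0.68
a = 1619.8 − 0.68(2035) = 236
Equilibrium: Y = 236 + 0.68Y + 2602.4
0.32Y = 2838.4, so Y = 2838.4/0.32 = 8870

Y = 8870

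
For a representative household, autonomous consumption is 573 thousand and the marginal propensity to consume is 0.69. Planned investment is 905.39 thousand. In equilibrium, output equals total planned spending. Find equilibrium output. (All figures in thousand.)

Y = C + I = 573 + 0.69Y + 905.39
Y − 0.69Y = 1478.39
0.31Y = 1478.39, so Y = 1478.39/0.31 = 4769

Y = 4769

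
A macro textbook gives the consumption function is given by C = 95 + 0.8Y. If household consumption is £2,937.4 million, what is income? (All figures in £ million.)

Y = 3553

95 + 0.8Y = 2937.4
0.8Y = 2842.4, so Y = 2842.4/0.8 = 3553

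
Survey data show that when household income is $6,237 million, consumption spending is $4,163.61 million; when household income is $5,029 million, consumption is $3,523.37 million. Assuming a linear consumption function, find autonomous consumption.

MPC = ΔC/ΔY = (4163.61 − 3523.37)/(6237 − 5029) = 640.24/1208 = 0.53
a = C − MPC·Y = 3523.37 − 0.53(5029) = 3523.37 − 2665.37 = 858

a = 858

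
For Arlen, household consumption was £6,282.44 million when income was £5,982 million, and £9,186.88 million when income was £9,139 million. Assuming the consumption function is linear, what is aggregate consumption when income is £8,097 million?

C = 8228.24

MPC = (9186.88 − 6282.44)/(9139 − 5982) = 2904.44/3157 = 0.92
a = 6282.44 − 0.92(5982) = 6282.44 − 5503.44 = 779
C = 779 + 0.92(8097) = 779 + 7449.24 = 8228.24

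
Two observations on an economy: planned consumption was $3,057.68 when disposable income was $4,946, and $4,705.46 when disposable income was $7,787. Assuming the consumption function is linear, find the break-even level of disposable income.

MPC = (4705.46 − 3057.68)/(7787 − 4946) = 1647.78/2841 = 0.58
a = 3057.68 − 0.58(4946) = 3057.68 − 2868.68 = 189
Break-even: Y = a/(1−MPC) = 189/0.42 = 450

Y = 450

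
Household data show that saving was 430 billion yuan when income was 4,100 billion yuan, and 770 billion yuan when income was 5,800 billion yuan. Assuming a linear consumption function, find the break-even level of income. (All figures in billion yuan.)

Y = 1950

MPS = ΔS/ΔY = (770 − 430)/(5800 − 4100) = 340/1700 = 0.2
MPC = 1 − MPS = 0.8
From S(4100) = 430: −a + 0.2(4100) = 430, so a = 820 − 430 = 390
Break-even (S = 0): Y = a/MPS = 390/0.2 = 1950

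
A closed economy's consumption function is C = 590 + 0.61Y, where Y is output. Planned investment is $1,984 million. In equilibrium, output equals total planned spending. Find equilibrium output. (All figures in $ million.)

Y = C + I = 590 + 0.61Y + 1984
Y − 0.61Y = 2574
0.39Y = 2574, so Y = 2574/0.39 = 6600

Y = 6600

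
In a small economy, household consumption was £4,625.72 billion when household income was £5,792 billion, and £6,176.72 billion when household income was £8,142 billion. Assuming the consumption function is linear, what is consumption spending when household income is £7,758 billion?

MPC = (6176.72 − 4625.72)/(8142 − 5792) = 1551/2350 = 0.66
a = 4625.72 − 0.66(5792) = 4625.72 − 3822.72 = 803
C = 803 + 0.66(7758) = 803 + 5120.28 = 5923.28

C = 5923.28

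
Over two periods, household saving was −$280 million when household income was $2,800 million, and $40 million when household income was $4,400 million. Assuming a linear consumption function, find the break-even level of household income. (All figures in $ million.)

Y = 4200

MPS = ΔS/ΔY = (40 − (-280))/(4400 − 2800) = 320/1600 = 0.2
MPC = 1 − MPS = 0.8
From S(2800) = -280: −a + 0.2(2800) = -280, so a = 560 − (-280) = 840
Break-even (S = 0): Y = a/MPS = 840/0.2 = 4200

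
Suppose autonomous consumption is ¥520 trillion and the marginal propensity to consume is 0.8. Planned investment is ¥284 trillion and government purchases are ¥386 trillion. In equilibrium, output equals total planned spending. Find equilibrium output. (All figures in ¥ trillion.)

Y = 5950

Y = C + I + G = 520 + 0.8Y + 284 + 386
Y − 0.8Y = 1190
0.2Y = 1190, so Y = 1190/0.2 = 5950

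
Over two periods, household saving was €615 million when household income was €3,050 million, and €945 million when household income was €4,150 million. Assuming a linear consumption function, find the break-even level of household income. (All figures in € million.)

Y = 1000

MPS = ΔS/ΔY = (945 − 615)/(4150 − 3050) = 330/1100 = 0.3
MPC = 1 − MPS = 0.7
From S(3050) = 615: −a + 0.3(3050) = 615, so a = 915 − 615 = 300
Break-even (S = 0): Y = a/MPS = 300/0.3 = 1000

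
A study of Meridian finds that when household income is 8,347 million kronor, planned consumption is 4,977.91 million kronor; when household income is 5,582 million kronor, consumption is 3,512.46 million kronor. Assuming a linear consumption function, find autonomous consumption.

a = 554

MPC = ΔC/ΔY = (4977.91 − 3512.46)/(8347 − 5582) = 1465.45/2765 = 0.53
a = C − MPC·Y = 3512.46 − 0.53(5582) = 3512.46 − 2958.46 = 554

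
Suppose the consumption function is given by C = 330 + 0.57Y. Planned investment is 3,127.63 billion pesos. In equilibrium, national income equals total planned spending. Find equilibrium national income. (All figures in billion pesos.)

Y = 8041

Y = C + I = 330 + 0.57Y + 3127.63
Y − 0.57Y = 3457.63
0.43Y = 3457.63, so Y = 3457.63/0.43 = 8041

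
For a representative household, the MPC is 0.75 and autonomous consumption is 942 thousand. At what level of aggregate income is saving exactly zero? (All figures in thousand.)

Y = 3768

At break-even, C = Y: 942 + 0.75Y = Y
0.25Y = 942, so Y = 942/0.25 = 3768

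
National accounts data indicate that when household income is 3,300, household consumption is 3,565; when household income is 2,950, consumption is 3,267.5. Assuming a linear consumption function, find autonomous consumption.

MPC = ΔC/ΔY = (3565 − 3267.5)/(3300 − 2950) = 297.5/350 = 0.85
a = C − MPC·Y = 3267.5 − 0.85(2950) = 3267.5 − 2507.5 = 760

a = 760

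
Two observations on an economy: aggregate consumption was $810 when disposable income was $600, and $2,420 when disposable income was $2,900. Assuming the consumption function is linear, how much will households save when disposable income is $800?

S = -150

MPC = (2420 − 810)/(2900 − 600) = 1610/2300 = 0.7
a = 810 − 0.7(600) = 810 − 420 = 390
C = 390 + 0.7(800) = 950
S = 800 − 950 = -150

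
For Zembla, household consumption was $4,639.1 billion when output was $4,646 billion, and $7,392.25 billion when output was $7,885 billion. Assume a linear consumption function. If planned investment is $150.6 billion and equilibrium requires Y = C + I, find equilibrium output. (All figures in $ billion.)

Y = 5604

MPC = (7392.25 − 4639.1)/(7885 − 4646) = 2753.15/3239 = 0.85
a = 4639.1 − 0.85(4646) = 690
Equilibrium: Y = 690 + 0.85Y + 150.6
0.15Y = 840.6, so Y = 840.6/0.15 = 5604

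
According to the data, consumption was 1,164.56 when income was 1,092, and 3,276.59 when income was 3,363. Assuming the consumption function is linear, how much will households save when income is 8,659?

S = 457.13

MPC = (3276.59 − 1164.56)/(3363 − 1092) = 2112.03/2271 = 0.93
a = 1164.56 − 0.93(1092) = 1164.56 − 1015.56 = 149
C = 149 + 0.93(8659) = 8201.87
S = 8659 − 8201.87 = 457.13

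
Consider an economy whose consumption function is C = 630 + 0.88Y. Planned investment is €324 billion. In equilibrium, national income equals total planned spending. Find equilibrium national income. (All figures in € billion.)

Y = C + I = 630 + 0.88Y + 324
Y − 0.88Y = 954
0.12Y = 954, so Y = 954/0.12 = 7950

Y = 7950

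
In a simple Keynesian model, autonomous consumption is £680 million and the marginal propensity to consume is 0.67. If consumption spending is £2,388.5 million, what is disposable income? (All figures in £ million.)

Y = 2550

680 + 0.67Y = 2388.5
0.67Y = 1708.5, so Y = 1708.5/0.67 = 2550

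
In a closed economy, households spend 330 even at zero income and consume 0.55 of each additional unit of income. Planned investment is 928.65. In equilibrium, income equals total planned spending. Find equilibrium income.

Y = C + I = 330 + 0.55Y + 928.65
Y − 0.55Y = 1258.65
0.45Y = 1258.65, so Y = 1258.65/0.45 = 2797

Y = 2797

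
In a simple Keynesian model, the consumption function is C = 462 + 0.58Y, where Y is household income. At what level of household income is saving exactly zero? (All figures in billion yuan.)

At break-even, C = Y: 462 + 0.58Y = Y
0.42Y = 462, so Y = 462/0.42 = 1100

Y = 1100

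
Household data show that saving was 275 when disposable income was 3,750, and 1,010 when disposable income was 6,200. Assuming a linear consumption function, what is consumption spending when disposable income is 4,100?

MPS = ΔS/ΔY = (1010 − 275)/(6200 − 3750) = 735/2450 = 0.3
MPC = 1 − MPS = 0.7
Autonomous saving = 275 − 0.3(3750) = -850, so a = 850
C = 850 + 0.7(4100) = 850 + 2870 = 3720

C = 3720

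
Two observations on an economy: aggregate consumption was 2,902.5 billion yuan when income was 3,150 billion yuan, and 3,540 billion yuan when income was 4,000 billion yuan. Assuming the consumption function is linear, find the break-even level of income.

MPC = (3540 − 2902.5)/(4000 − 3150) = 637.5/850 = 0.75
a = 2902.5 − 0.75(3150) = 2902.5 − 2362.5 = 540
Break-even: Y = a/(1−MPC) = 540/0.25 = 2160

Y = 2160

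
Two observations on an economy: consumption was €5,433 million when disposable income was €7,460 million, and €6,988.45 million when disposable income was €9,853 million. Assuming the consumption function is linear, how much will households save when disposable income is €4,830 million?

MPC = (6988.45 − 5433)/(9853 − 7460) = 1555.45/2393 = 0.65
a = 5433 − 0.65(7460) = 5433 − 4849 = 584
C = 584 + 0.65(4830) = 3723.5
S = 4830 − 3723.5 = 1106.5

S = 1106.5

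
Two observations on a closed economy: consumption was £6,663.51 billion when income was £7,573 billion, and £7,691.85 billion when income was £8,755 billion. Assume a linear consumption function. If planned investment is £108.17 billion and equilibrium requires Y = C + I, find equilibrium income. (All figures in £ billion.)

MPC = (7691.85 − 6663.51)/(8755 − 7573) = 1028.34/1182 = 0.87
a = 6663.51 − 0.87(7573) = 75
Equilibrium: Y = 75 + 0.87Y + 108.17
0.13Y = 183.17, so Y = 183.17/0.13 = 1409

Y = 1409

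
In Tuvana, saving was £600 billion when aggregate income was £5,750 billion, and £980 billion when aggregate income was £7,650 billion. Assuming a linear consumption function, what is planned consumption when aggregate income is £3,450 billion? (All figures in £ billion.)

MPS = ΔS/ΔY = (980 − 600)/(7650 − 5750) = 380/1900 = 0.2
MPC = 1 − MPS = 0.8
Autonomous saving = 600 − 0.2(5750) = -550, so a = 550
C = 550 + 0.8(3450) = 550 + 2760 = 3310

C = 3310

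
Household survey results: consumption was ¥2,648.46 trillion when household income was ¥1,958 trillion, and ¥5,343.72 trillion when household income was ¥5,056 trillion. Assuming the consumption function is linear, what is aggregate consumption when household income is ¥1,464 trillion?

C = 2218.68

MPC = (5343.72 − 2648.46)/(5056 − 1958) = 2695.26/3098 = 0.87
a = 2648.46 − 0.87(1958) = 2648.46 − 1703.46 = 945
C = 945 + 0.87(1464) = 945 + 1273.68 = 2218.68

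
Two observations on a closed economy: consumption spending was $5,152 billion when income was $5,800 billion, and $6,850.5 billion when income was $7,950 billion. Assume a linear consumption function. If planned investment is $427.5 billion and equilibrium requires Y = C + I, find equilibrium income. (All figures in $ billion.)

Y = 4750

MPC = (6850.5 − 5152)/(7950 − 5800) = 1698.5/2150 = 0.79
a = 5152 − 0.79(5800) = 570
Equilibrium: Y = 570 + 0.79Y + 427.5
0.21Y = 997.5, so Y = 997.5/0.21 = 4750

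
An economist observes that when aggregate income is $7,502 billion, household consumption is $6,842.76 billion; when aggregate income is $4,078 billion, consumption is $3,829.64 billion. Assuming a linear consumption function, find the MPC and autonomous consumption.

MPC = 0.88; a = 241

MPC = ΔC/ΔY = (6842.76 − 3829.64)/(7502 − 4078) = 3013.12/3424 = 0.88
a = C − MPC·Y = 3829.64 − 0.88(4078) = 3829.64 − 3588.64 = 241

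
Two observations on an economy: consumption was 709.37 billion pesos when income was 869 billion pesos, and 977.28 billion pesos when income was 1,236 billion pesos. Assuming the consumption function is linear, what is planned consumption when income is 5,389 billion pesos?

MPC = (977.28 − 709.37)/(1236 − 869) = 267.91/367 = 0.73
a = 709.37 − 0.73(869) = 709.37 − 634.37 = 75
C = 75 + 0.73(5389) = 75 + 3933.97 = 4008.97

C = 4008.97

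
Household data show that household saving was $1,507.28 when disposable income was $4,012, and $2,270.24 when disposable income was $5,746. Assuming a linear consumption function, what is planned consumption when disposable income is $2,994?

MPS = ΔS/ΔY = (2270.24 − 1507.28)/(5746 − 4012) = 762.96/1734 = 0.44
MPC = 1 − MPS = 0.56
Autonomous saving = 1507.28 − 0.44(4012) = -258, so a = 258
C = 258 + 0.56(2994) = 258 + 1676.64 = 1934.64

C = 1934.64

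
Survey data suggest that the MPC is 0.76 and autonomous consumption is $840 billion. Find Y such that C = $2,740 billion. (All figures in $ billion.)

840 + 0.76Y = 2740
0.76Y = 1900, so Y = 1900/0.76 = 2500

Y = 2500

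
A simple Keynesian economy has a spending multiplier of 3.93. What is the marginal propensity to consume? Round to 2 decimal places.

MPC = 0.75

k = 1/(1 − MPC), so 1 − MPC = 1/k = 1/3.93 = 0.2545
MPC = 1 − 0.2545 = 0.75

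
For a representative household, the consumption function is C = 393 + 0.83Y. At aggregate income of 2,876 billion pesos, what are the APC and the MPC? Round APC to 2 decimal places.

APC = 0.97; MPC = 0.83

MPC = 0.83 (the slope of the consumption function)
C = 393 + 0.83(2876) = 2780.08, so APC = 2780.08/2876 = 0.97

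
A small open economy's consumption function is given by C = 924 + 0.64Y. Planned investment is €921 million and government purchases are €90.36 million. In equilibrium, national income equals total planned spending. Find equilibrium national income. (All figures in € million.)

Y = 5376

Y = C + I + G = 924 + 0.64Y + 921 + 90.36
Y − 0.64Y = 1935.36
0.36Y = 1935.36, so Y = 1935.36/0.36 = 5376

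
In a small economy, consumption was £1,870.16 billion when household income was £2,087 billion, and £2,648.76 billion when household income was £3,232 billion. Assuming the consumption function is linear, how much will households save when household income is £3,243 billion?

MPC = (2648.76 − 1870.16)/(3232 − 2087) = 778.6/1145 = 0.68
a = 1870.16 − 0.68(2087) = 1870.16 − 1419.16 = 451
C = 451 + 0.68(3243) = 2656.24
S = 3243 − 2656.24 = 586.76

S = 586.76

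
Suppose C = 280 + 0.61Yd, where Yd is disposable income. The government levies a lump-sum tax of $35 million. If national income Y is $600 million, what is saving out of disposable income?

Yd = Y − T = 600 − 35 = 565
C = 280 + 0.61(565) = 280 + 344.65 = 624.65
S = Yd − C = 565 − 624.65 = -59.65

S = -59.65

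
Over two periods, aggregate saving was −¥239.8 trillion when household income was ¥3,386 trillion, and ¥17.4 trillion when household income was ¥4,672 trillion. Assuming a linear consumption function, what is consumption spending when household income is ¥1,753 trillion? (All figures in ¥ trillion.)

MPS = ΔS/ΔY = (17.4 − (-239.8))/(4672 − 3386) = 257.2/1286 = 0.2
MPC = 1 − MPS = 0.8
Autonomous saving = -239.8 − 0.2(3386) = -917, so a = 917
C = 917 + 0.8(1753) = 917 + 1402.4 = 2319.4

C = 2319.4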